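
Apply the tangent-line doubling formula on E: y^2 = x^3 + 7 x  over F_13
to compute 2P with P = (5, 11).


Doubling: s = (3 x1^2 + a) / (2 y1)
s = (3*5^2 + 7) / (2*11) mod 13 = 12
x3 = s^2 - 2 x1 mod 13 = 12^2 - 2*5 = 4
y3 = s (x1 - x3) - y1 mod 13 = 12 * (5 - 4) - 11 = 1

2P = (4, 1)


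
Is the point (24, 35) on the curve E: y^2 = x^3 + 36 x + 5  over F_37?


Check whether y^2 = x^3 + 36 x + 5 (mod 37) for (x, y) = (24, 35).
LHS: y^2 = 35^2 mod 37 = 4
RHS: x^3 + 36 x + 5 = 24^3 + 36*24 + 5 mod 37 = 4
LHS = RHS

Yes, on the curve


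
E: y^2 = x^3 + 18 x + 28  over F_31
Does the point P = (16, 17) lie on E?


Check whether y^2 = x^3 + 18 x + 28 (mod 31) for (x, y) = (16, 17).
LHS: y^2 = 17^2 mod 31 = 10
RHS: x^3 + 18 x + 28 = 16^3 + 18*16 + 28 mod 31 = 10
LHS = RHS

Yes, on the curve


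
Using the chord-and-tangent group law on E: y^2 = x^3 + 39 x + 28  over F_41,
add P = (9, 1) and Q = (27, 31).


P != Q, so use the chord formula.
s = (y2 - y1) / (x2 - x1) = (30) / (18) mod 41 = 29
x3 = s^2 - x1 - x2 mod 41 = 29^2 - 9 - 27 = 26
y3 = s (x1 - x3) - y1 mod 41 = 29 * (9 - 26) - 1 = 39

P + Q = (26, 39)


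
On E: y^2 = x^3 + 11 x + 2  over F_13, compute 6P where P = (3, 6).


k = 6 = 110_2 (binary, LSB first: 011)
Double-and-add from P = (3, 6):
  bit 0 = 0: acc unchanged = O
  bit 1 = 1: acc = O + (8, 2) = (8, 2)
  bit 2 = 1: acc = (8, 2) + (1, 12) = (1, 1)

6P = (1, 1)


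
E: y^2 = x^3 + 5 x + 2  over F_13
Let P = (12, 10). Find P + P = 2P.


Doubling: s = (3 x1^2 + a) / (2 y1)
s = (3*12^2 + 5) / (2*10) mod 13 = 3
x3 = s^2 - 2 x1 mod 13 = 3^2 - 2*12 = 11
y3 = s (x1 - x3) - y1 mod 13 = 3 * (12 - 11) - 10 = 6

2P = (11, 6)


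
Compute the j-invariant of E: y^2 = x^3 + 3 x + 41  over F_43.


Delta = -16(4 a^3 + 27 b^2) mod 43 = 27
-1728 * (4 a)^3 = -1728 * (4*3)^3 mod 43 = 22
j = 22 * 27^(-1) mod 43 = 4

j = 4 (mod 43)


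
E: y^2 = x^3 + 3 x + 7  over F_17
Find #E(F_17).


For each x in F_17, count y with y^2 = x^3 + 3 x + 7 mod 17:
  x = 2: RHS = 4, y in [2, 15]  -> 2 point(s)
  x = 3: RHS = 9, y in [3, 14]  -> 2 point(s)
  x = 4: RHS = 15, y in [7, 10]  -> 2 point(s)
  x = 8: RHS = 16, y in [4, 13]  -> 2 point(s)
  x = 9: RHS = 15, y in [7, 10]  -> 2 point(s)
  x = 10: RHS = 0, y in [0]  -> 1 point(s)
  x = 13: RHS = 16, y in [4, 13]  -> 2 point(s)
Affine points: 13. Add the point at infinity: total = 14.

#E(F_17) = 14


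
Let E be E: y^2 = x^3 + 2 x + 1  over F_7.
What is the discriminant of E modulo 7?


4 a^3 + 27 b^2 = 4*2^3 + 27*1^2 = 32 + 27 = 59
Delta = -16 * (59) = -944
Delta mod 7 = 1

Delta = 1 (mod 7)


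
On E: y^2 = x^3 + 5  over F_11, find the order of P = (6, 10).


Compute successive multiples of P until we hit O:
  1P = (6, 10)
  2P = (0, 7)
  3P = (8, 0)
  4P = (0, 4)
  5P = (6, 1)
  6P = O

ord(P) = 6


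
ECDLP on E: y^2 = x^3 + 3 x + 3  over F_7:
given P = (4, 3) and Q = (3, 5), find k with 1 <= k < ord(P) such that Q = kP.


Enumerate multiples of P until we hit Q = (3, 5):
  1P = (4, 3)
  2P = (3, 2)
  3P = (1, 0)
  4P = (3, 5)
Match found at i = 4.

k = 4


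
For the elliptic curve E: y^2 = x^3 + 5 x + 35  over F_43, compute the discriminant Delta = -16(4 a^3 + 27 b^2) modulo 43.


4 a^3 + 27 b^2 = 4*5^3 + 27*35^2 = 500 + 33075 = 33575
Delta = -16 * (33575) = -537200
Delta mod 43 = 42

Delta = 42 (mod 43)


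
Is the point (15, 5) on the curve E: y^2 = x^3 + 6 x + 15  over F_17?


Check whether y^2 = x^3 + 6 x + 15 (mod 17) for (x, y) = (15, 5).
LHS: y^2 = 5^2 mod 17 = 8
RHS: x^3 + 6 x + 15 = 15^3 + 6*15 + 15 mod 17 = 12
LHS != RHS

No, not on the curve


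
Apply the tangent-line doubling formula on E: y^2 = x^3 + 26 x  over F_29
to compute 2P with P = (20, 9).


Doubling: s = (3 x1^2 + a) / (2 y1)
s = (3*20^2 + 26) / (2*9) mod 29 = 23
x3 = s^2 - 2 x1 mod 29 = 23^2 - 2*20 = 25
y3 = s (x1 - x3) - y1 mod 29 = 23 * (20 - 25) - 9 = 21

2P = (25, 21)


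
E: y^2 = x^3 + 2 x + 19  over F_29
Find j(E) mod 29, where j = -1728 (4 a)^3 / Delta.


Delta = -16(4 a^3 + 27 b^2) mod 29 = 20
-1728 * (4 a)^3 = -1728 * (4*2)^3 mod 29 = 25
j = 25 * 20^(-1) mod 29 = 23

j = 23 (mod 29)


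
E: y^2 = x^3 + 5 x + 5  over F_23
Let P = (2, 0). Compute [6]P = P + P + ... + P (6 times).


k = 6 = 110_2 (binary, LSB first: 011)
Double-and-add from P = (2, 0):
  bit 0 = 0: acc unchanged = O
  bit 1 = 1: acc = O + O = O
  bit 2 = 1: acc = O + O = O

6P = O


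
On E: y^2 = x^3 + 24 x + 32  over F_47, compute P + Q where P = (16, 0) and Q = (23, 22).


P != Q, so use the chord formula.
s = (y2 - y1) / (x2 - x1) = (22) / (7) mod 47 = 30
x3 = s^2 - x1 - x2 mod 47 = 30^2 - 16 - 23 = 15
y3 = s (x1 - x3) - y1 mod 47 = 30 * (16 - 15) - 0 = 30

P + Q = (15, 30)


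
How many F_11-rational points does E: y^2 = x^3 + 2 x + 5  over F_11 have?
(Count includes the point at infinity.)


For each x in F_11, count y with y^2 = x^3 + 2 x + 5 mod 11:
  x = 0: RHS = 5, y in [4, 7]  -> 2 point(s)
  x = 3: RHS = 5, y in [4, 7]  -> 2 point(s)
  x = 4: RHS = 0, y in [0]  -> 1 point(s)
  x = 8: RHS = 5, y in [4, 7]  -> 2 point(s)
  x = 9: RHS = 4, y in [2, 9]  -> 2 point(s)
Affine points: 9. Add the point at infinity: total = 10.

#E(F_11) = 10


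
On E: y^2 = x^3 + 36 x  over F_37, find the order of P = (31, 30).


Compute successive multiples of P until we hit O:
  1P = (31, 30)
  2P = (0, 0)
  3P = (31, 7)
  4P = O

ord(P) = 4


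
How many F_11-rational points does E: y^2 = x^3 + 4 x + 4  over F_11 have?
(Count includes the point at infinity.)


For each x in F_11, count y with y^2 = x^3 + 4 x + 4 mod 11:
  x = 0: RHS = 4, y in [2, 9]  -> 2 point(s)
  x = 1: RHS = 9, y in [3, 8]  -> 2 point(s)
  x = 2: RHS = 9, y in [3, 8]  -> 2 point(s)
  x = 7: RHS = 1, y in [1, 10]  -> 2 point(s)
  x = 8: RHS = 9, y in [3, 8]  -> 2 point(s)
Affine points: 10. Add the point at infinity: total = 11.

#E(F_11) = 11


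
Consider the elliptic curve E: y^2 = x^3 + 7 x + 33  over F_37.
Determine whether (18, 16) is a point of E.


Check whether y^2 = x^3 + 7 x + 33 (mod 37) for (x, y) = (18, 16).
LHS: y^2 = 16^2 mod 37 = 34
RHS: x^3 + 7 x + 33 = 18^3 + 7*18 + 33 mod 37 = 34
LHS = RHS

Yes, on the curve


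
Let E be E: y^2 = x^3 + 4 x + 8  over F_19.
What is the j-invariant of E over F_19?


Delta = -16(4 a^3 + 27 b^2) mod 19 = 5
-1728 * (4 a)^3 = -1728 * (4*4)^3 mod 19 = 11
j = 11 * 5^(-1) mod 19 = 6

j = 6 (mod 19)


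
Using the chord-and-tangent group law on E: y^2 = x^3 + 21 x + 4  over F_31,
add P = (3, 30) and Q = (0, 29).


P != Q, so use the chord formula.
s = (y2 - y1) / (x2 - x1) = (30) / (28) mod 31 = 21
x3 = s^2 - x1 - x2 mod 31 = 21^2 - 3 - 0 = 4
y3 = s (x1 - x3) - y1 mod 31 = 21 * (3 - 4) - 30 = 11

P + Q = (4, 11)


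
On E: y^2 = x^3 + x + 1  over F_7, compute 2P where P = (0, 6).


k = 2 = 10_2 (binary, LSB first: 01)
Double-and-add from P = (0, 6):
  bit 0 = 0: acc unchanged = O
  bit 1 = 1: acc = O + (2, 2) = (2, 2)

2P = (2, 2)


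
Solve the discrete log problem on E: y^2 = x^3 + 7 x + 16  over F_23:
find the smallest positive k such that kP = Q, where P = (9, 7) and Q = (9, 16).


Enumerate multiples of P until we hit Q = (9, 16):
  1P = (9, 7)
  2P = (0, 19)
  3P = (3, 8)
  4P = (4, 19)
  5P = (13, 21)
  6P = (19, 4)
  7P = (22, 13)
  8P = (8, 20)
  9P = (14, 12)
  10P = (1, 1)
  11P = (15, 0)
  12P = (1, 22)
  13P = (14, 11)
  14P = (8, 3)
  15P = (22, 10)
  16P = (19, 19)
  17P = (13, 2)
  18P = (4, 4)
  19P = (3, 15)
  20P = (0, 4)
  21P = (9, 16)
Match found at i = 21.

k = 21


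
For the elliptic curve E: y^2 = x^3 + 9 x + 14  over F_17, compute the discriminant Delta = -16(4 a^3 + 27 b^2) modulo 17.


4 a^3 + 27 b^2 = 4*9^3 + 27*14^2 = 2916 + 5292 = 8208
Delta = -16 * (8208) = -131328
Delta mod 17 = 14

Delta = 14 (mod 17)


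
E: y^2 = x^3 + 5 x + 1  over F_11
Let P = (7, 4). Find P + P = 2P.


Doubling: s = (3 x1^2 + a) / (2 y1)
s = (3*7^2 + 5) / (2*4) mod 11 = 8
x3 = s^2 - 2 x1 mod 11 = 8^2 - 2*7 = 6
y3 = s (x1 - x3) - y1 mod 11 = 8 * (7 - 6) - 4 = 4

2P = (6, 4)


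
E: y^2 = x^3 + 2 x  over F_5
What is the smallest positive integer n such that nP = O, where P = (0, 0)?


Compute successive multiples of P until we hit O:
  1P = (0, 0)
  2P = O

ord(P) = 2


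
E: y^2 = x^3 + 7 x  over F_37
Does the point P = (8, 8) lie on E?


Check whether y^2 = x^3 + 7 x + 0 (mod 37) for (x, y) = (8, 8).
LHS: y^2 = 8^2 mod 37 = 27
RHS: x^3 + 7 x + 0 = 8^3 + 7*8 + 0 mod 37 = 13
LHS != RHS

No, not on the curve


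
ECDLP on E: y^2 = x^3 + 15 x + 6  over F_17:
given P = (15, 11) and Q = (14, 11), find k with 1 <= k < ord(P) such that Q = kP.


Enumerate multiples of P until we hit Q = (14, 11):
  1P = (15, 11)
  2P = (8, 3)
  3P = (13, 1)
  4P = (14, 11)
Match found at i = 4.

k = 4


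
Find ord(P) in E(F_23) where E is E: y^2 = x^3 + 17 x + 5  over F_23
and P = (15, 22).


Compute successive multiples of P until we hit O:
  1P = (15, 22)
  2P = (17, 3)
  3P = (18, 18)
  4P = (2, 22)
  5P = (6, 1)
  6P = (10, 5)
  7P = (16, 16)
  8P = (5, 10)
  ... (continuing to 26P)
  26P = O

ord(P) = 26


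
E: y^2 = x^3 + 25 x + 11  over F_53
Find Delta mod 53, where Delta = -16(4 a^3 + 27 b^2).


4 a^3 + 27 b^2 = 4*25^3 + 27*11^2 = 62500 + 3267 = 65767
Delta = -16 * (65767) = -1052272
Delta mod 53 = 43

Delta = 43 (mod 53)


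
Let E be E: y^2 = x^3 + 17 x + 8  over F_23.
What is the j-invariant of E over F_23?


Delta = -16(4 a^3 + 27 b^2) mod 23 = 22
-1728 * (4 a)^3 = -1728 * (4*17)^3 mod 23 = 3
j = 3 * 22^(-1) mod 23 = 20

j = 20 (mod 23)


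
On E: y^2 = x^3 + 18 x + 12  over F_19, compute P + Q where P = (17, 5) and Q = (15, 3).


P != Q, so use the chord formula.
s = (y2 - y1) / (x2 - x1) = (17) / (17) mod 19 = 1
x3 = s^2 - x1 - x2 mod 19 = 1^2 - 17 - 15 = 7
y3 = s (x1 - x3) - y1 mod 19 = 1 * (17 - 7) - 5 = 5

P + Q = (7, 5)


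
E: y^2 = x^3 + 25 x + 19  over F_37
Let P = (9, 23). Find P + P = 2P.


Doubling: s = (3 x1^2 + a) / (2 y1)
s = (3*9^2 + 25) / (2*23) mod 37 = 1
x3 = s^2 - 2 x1 mod 37 = 1^2 - 2*9 = 20
y3 = s (x1 - x3) - y1 mod 37 = 1 * (9 - 20) - 23 = 3

2P = (20, 3)


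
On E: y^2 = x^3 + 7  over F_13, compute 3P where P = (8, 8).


k = 3 = 11_2 (binary, LSB first: 11)
Double-and-add from P = (8, 8):
  bit 0 = 1: acc = O + (8, 8) = (8, 8)
  bit 1 = 1: acc = (8, 8) + (11, 8) = (7, 5)

3P = (7, 5)


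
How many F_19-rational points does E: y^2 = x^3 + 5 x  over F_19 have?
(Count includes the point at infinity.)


For each x in F_19, count y with y^2 = x^3 + 5 x + 0 mod 19:
  x = 0: RHS = 0, y in [0]  -> 1 point(s)
  x = 1: RHS = 6, y in [5, 14]  -> 2 point(s)
  x = 3: RHS = 4, y in [2, 17]  -> 2 point(s)
  x = 5: RHS = 17, y in [6, 13]  -> 2 point(s)
  x = 7: RHS = 17, y in [6, 13]  -> 2 point(s)
  x = 8: RHS = 1, y in [1, 18]  -> 2 point(s)
  x = 10: RHS = 5, y in [9, 10]  -> 2 point(s)
  x = 13: RHS = 1, y in [1, 18]  -> 2 point(s)
  x = 15: RHS = 11, y in [7, 12]  -> 2 point(s)
  x = 17: RHS = 1, y in [1, 18]  -> 2 point(s)
Affine points: 19. Add the point at infinity: total = 20.

#E(F_19) = 20


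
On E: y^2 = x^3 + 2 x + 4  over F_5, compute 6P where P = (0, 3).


k = 6 = 110_2 (binary, LSB first: 011)
Double-and-add from P = (0, 3):
  bit 0 = 0: acc unchanged = O
  bit 1 = 1: acc = O + (4, 4) = (4, 4)
  bit 2 = 1: acc = (4, 4) + (2, 1) = (0, 2)

6P = (0, 2)


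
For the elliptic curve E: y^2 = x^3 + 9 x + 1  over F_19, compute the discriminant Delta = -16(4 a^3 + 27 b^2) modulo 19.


4 a^3 + 27 b^2 = 4*9^3 + 27*1^2 = 2916 + 27 = 2943
Delta = -16 * (2943) = -47088
Delta mod 19 = 13

Delta = 13 (mod 19)


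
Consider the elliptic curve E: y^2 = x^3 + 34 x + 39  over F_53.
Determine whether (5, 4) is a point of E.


Check whether y^2 = x^3 + 34 x + 39 (mod 53) for (x, y) = (5, 4).
LHS: y^2 = 4^2 mod 53 = 16
RHS: x^3 + 34 x + 39 = 5^3 + 34*5 + 39 mod 53 = 16
LHS = RHS

Yes, on the curve


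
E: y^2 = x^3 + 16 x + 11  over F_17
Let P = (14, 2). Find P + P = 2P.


Doubling: s = (3 x1^2 + a) / (2 y1)
s = (3*14^2 + 16) / (2*2) mod 17 = 15
x3 = s^2 - 2 x1 mod 17 = 15^2 - 2*14 = 10
y3 = s (x1 - x3) - y1 mod 17 = 15 * (14 - 10) - 2 = 7

2P = (10, 7)


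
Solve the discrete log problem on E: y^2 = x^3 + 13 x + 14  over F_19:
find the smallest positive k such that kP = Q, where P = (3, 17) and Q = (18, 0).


Enumerate multiples of P until we hit Q = (18, 0):
  1P = (3, 17)
  2P = (18, 0)
Match found at i = 2.

k = 2


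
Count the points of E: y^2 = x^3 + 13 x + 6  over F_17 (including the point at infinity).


For each x in F_17, count y with y^2 = x^3 + 13 x + 6 mod 17:
  x = 3: RHS = 4, y in [2, 15]  -> 2 point(s)
  x = 5: RHS = 9, y in [3, 14]  -> 2 point(s)
  x = 7: RHS = 15, y in [7, 10]  -> 2 point(s)
  x = 9: RHS = 2, y in [6, 11]  -> 2 point(s)
  x = 11: RHS = 1, y in [1, 16]  -> 2 point(s)
  x = 13: RHS = 9, y in [3, 14]  -> 2 point(s)
  x = 14: RHS = 8, y in [5, 12]  -> 2 point(s)
  x = 16: RHS = 9, y in [3, 14]  -> 2 point(s)
Affine points: 16. Add the point at infinity: total = 17.

#E(F_17) = 17


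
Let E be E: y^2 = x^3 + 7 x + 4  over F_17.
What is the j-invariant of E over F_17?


Delta = -16(4 a^3 + 27 b^2) mod 17 = 2
-1728 * (4 a)^3 = -1728 * (4*7)^3 mod 17 = 13
j = 13 * 2^(-1) mod 17 = 15

j = 15 (mod 17)


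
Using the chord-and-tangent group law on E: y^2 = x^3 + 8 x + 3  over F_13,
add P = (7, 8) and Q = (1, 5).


P != Q, so use the chord formula.
s = (y2 - y1) / (x2 - x1) = (10) / (7) mod 13 = 7
x3 = s^2 - x1 - x2 mod 13 = 7^2 - 7 - 1 = 2
y3 = s (x1 - x3) - y1 mod 13 = 7 * (7 - 2) - 8 = 1

P + Q = (2, 1)


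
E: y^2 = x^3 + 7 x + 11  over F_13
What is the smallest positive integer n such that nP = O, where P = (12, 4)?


Compute successive multiples of P until we hit O:
  1P = (12, 4)
  2P = (6, 10)
  3P = (9, 6)
  4P = (4, 8)
  5P = (7, 0)
  6P = (4, 5)
  7P = (9, 7)
  8P = (6, 3)
  ... (continuing to 10P)
  10P = O

ord(P) = 10


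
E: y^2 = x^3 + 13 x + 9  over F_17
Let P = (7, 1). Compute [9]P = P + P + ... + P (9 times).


k = 9 = 1001_2 (binary, LSB first: 1001)
Double-and-add from P = (7, 1):
  bit 0 = 1: acc = O + (7, 1) = (7, 1)
  bit 1 = 0: acc unchanged = (7, 1)
  bit 2 = 0: acc unchanged = (7, 1)
  bit 3 = 1: acc = (7, 1) + (2, 3) = (0, 3)

9P = (0, 3)


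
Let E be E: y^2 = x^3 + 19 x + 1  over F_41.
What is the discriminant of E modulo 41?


4 a^3 + 27 b^2 = 4*19^3 + 27*1^2 = 27436 + 27 = 27463
Delta = -16 * (27463) = -439408
Delta mod 41 = 30

Delta = 30 (mod 41)


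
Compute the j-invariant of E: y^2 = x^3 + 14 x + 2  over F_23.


Delta = -16(4 a^3 + 27 b^2) mod 23 = 9
-1728 * (4 a)^3 = -1728 * (4*14)^3 mod 23 = 13
j = 13 * 9^(-1) mod 23 = 4

j = 4 (mod 23)


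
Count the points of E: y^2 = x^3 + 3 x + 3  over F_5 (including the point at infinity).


For each x in F_5, count y with y^2 = x^3 + 3 x + 3 mod 5:
  x = 3: RHS = 4, y in [2, 3]  -> 2 point(s)
  x = 4: RHS = 4, y in [2, 3]  -> 2 point(s)
Affine points: 4. Add the point at infinity: total = 5.

#E(F_5) = 5


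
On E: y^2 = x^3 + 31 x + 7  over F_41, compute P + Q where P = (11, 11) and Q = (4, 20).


P != Q, so use the chord formula.
s = (y2 - y1) / (x2 - x1) = (9) / (34) mod 41 = 28
x3 = s^2 - x1 - x2 mod 41 = 28^2 - 11 - 4 = 31
y3 = s (x1 - x3) - y1 mod 41 = 28 * (11 - 31) - 11 = 3

P + Q = (31, 3)


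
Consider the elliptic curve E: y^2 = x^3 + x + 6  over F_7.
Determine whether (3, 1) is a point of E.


Check whether y^2 = x^3 + 1 x + 6 (mod 7) for (x, y) = (3, 1).
LHS: y^2 = 1^2 mod 7 = 1
RHS: x^3 + 1 x + 6 = 3^3 + 1*3 + 6 mod 7 = 1
LHS = RHS

Yes, on the curve


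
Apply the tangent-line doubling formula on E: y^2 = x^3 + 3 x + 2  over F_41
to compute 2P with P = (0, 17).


Doubling: s = (3 x1^2 + a) / (2 y1)
s = (3*0^2 + 3) / (2*17) mod 41 = 23
x3 = s^2 - 2 x1 mod 41 = 23^2 - 2*0 = 37
y3 = s (x1 - x3) - y1 mod 41 = 23 * (0 - 37) - 17 = 34

2P = (37, 34)


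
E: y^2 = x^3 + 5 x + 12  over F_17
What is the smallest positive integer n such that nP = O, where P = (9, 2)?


Compute successive multiples of P until we hit O:
  1P = (9, 2)
  2P = (1, 1)
  3P = (11, 2)
  4P = (14, 15)
  5P = (13, 8)
  6P = (10, 5)
  7P = (7, 4)
  8P = (2, 8)
  ... (continuing to 21P)
  21P = O

ord(P) = 21


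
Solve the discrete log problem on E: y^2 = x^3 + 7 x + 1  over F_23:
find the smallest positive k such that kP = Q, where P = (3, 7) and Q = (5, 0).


Enumerate multiples of P until we hit Q = (5, 0):
  1P = (3, 7)
  2P = (6, 12)
  3P = (4, 22)
  4P = (11, 11)
  5P = (15, 10)
  6P = (18, 18)
  7P = (10, 17)
  8P = (5, 0)
Match found at i = 8.

k = 8


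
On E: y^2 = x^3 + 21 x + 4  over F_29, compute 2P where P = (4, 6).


k = 2 = 10_2 (binary, LSB first: 01)
Double-and-add from P = (4, 6):
  bit 0 = 0: acc unchanged = O
  bit 1 = 1: acc = O + (16, 12) = (16, 12)

2P = (16, 12)


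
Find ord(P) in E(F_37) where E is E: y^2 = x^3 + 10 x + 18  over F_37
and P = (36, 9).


Compute successive multiples of P until we hit O:
  1P = (36, 9)
  2P = (12, 33)
  3P = (27, 19)
  4P = (20, 2)
  5P = (14, 33)
  6P = (31, 36)
  7P = (11, 4)
  8P = (30, 7)
  ... (continuing to 34P)
  34P = O

ord(P) = 34


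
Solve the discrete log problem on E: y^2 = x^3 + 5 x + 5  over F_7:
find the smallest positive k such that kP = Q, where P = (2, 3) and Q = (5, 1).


Enumerate multiples of P until we hit Q = (5, 1):
  1P = (2, 3)
  2P = (5, 6)
  3P = (1, 5)
  4P = (1, 2)
  5P = (5, 1)
Match found at i = 5.

k = 5


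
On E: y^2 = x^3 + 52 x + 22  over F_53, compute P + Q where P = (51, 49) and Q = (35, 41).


P != Q, so use the chord formula.
s = (y2 - y1) / (x2 - x1) = (45) / (37) mod 53 = 27
x3 = s^2 - x1 - x2 mod 53 = 27^2 - 51 - 35 = 7
y3 = s (x1 - x3) - y1 mod 53 = 27 * (51 - 7) - 49 = 26

P + Q = (7, 26)


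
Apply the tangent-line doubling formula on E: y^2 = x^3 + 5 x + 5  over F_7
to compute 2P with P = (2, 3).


Doubling: s = (3 x1^2 + a) / (2 y1)
s = (3*2^2 + 5) / (2*3) mod 7 = 4
x3 = s^2 - 2 x1 mod 7 = 4^2 - 2*2 = 5
y3 = s (x1 - x3) - y1 mod 7 = 4 * (2 - 5) - 3 = 6

2P = (5, 6)


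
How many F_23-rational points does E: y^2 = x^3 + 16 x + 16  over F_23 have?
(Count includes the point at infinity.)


For each x in F_23, count y with y^2 = x^3 + 16 x + 16 mod 23:
  x = 0: RHS = 16, y in [4, 19]  -> 2 point(s)
  x = 4: RHS = 6, y in [11, 12]  -> 2 point(s)
  x = 6: RHS = 6, y in [11, 12]  -> 2 point(s)
  x = 8: RHS = 12, y in [9, 14]  -> 2 point(s)
  x = 10: RHS = 3, y in [7, 16]  -> 2 point(s)
  x = 12: RHS = 4, y in [2, 21]  -> 2 point(s)
  x = 13: RHS = 6, y in [11, 12]  -> 2 point(s)
  x = 17: RHS = 3, y in [7, 16]  -> 2 point(s)
  x = 18: RHS = 18, y in [8, 15]  -> 2 point(s)
  x = 19: RHS = 3, y in [7, 16]  -> 2 point(s)
Affine points: 20. Add the point at infinity: total = 21.

#E(F_23) = 21


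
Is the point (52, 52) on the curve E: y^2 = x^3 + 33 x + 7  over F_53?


Check whether y^2 = x^3 + 33 x + 7 (mod 53) for (x, y) = (52, 52).
LHS: y^2 = 52^2 mod 53 = 1
RHS: x^3 + 33 x + 7 = 52^3 + 33*52 + 7 mod 53 = 26
LHS != RHS

No, not on the curve


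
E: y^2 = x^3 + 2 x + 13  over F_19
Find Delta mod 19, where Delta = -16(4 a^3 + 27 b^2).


4 a^3 + 27 b^2 = 4*2^3 + 27*13^2 = 32 + 4563 = 4595
Delta = -16 * (4595) = -73520
Delta mod 19 = 10

Delta = 10 (mod 19)


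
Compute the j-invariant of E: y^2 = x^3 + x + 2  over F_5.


Delta = -16(4 a^3 + 27 b^2) mod 5 = 3
-1728 * (4 a)^3 = -1728 * (4*1)^3 mod 5 = 3
j = 3 * 3^(-1) mod 5 = 1

j = 1 (mod 5)


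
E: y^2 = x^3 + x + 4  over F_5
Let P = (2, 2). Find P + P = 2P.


Doubling: s = (3 x1^2 + a) / (2 y1)
s = (3*2^2 + 1) / (2*2) mod 5 = 2
x3 = s^2 - 2 x1 mod 5 = 2^2 - 2*2 = 0
y3 = s (x1 - x3) - y1 mod 5 = 2 * (2 - 0) - 2 = 2

2P = (0, 2)


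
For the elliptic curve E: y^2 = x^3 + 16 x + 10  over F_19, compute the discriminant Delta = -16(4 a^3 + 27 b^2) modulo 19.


4 a^3 + 27 b^2 = 4*16^3 + 27*10^2 = 16384 + 2700 = 19084
Delta = -16 * (19084) = -305344
Delta mod 19 = 5

Delta = 5 (mod 19)


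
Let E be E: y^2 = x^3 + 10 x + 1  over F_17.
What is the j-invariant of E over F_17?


Delta = -16(4 a^3 + 27 b^2) mod 17 = 15
-1728 * (4 a)^3 = -1728 * (4*10)^3 mod 17 = 4
j = 4 * 15^(-1) mod 17 = 15

j = 15 (mod 17)


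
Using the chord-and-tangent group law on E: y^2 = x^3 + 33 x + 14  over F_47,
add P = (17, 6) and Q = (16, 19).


P != Q, so use the chord formula.
s = (y2 - y1) / (x2 - x1) = (13) / (46) mod 47 = 34
x3 = s^2 - x1 - x2 mod 47 = 34^2 - 17 - 16 = 42
y3 = s (x1 - x3) - y1 mod 47 = 34 * (17 - 42) - 6 = 37

P + Q = (42, 37)


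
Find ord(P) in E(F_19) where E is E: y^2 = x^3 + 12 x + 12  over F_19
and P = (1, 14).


Compute successive multiples of P until we hit O:
  1P = (1, 14)
  2P = (5, 11)
  3P = (10, 7)
  4P = (14, 13)
  5P = (13, 3)
  6P = (16, 14)
  7P = (2, 5)
  8P = (2, 14)
  ... (continuing to 15P)
  15P = O

ord(P) = 15


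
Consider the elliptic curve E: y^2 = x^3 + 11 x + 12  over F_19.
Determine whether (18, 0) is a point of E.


Check whether y^2 = x^3 + 11 x + 12 (mod 19) for (x, y) = (18, 0).
LHS: y^2 = 0^2 mod 19 = 0
RHS: x^3 + 11 x + 12 = 18^3 + 11*18 + 12 mod 19 = 0
LHS = RHS

Yes, on the curve


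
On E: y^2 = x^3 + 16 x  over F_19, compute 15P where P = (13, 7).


k = 15 = 1111_2 (binary, LSB first: 1111)
Double-and-add from P = (13, 7):
  bit 0 = 1: acc = O + (13, 7) = (13, 7)
  bit 1 = 1: acc = (13, 7) + (16, 18) = (14, 2)
  bit 2 = 1: acc = (14, 2) + (17, 13) = (12, 18)
  bit 3 = 1: acc = (12, 18) + (1, 13) = (15, 10)

15P = (15, 10)


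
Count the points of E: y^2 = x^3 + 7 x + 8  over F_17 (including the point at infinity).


For each x in F_17, count y with y^2 = x^3 + 7 x + 8 mod 17:
  x = 0: RHS = 8, y in [5, 12]  -> 2 point(s)
  x = 1: RHS = 16, y in [4, 13]  -> 2 point(s)
  x = 2: RHS = 13, y in [8, 9]  -> 2 point(s)
  x = 4: RHS = 15, y in [7, 10]  -> 2 point(s)
  x = 5: RHS = 15, y in [7, 10]  -> 2 point(s)
  x = 7: RHS = 9, y in [3, 14]  -> 2 point(s)
  x = 8: RHS = 15, y in [7, 10]  -> 2 point(s)
  x = 9: RHS = 1, y in [1, 16]  -> 2 point(s)
  x = 12: RHS = 1, y in [1, 16]  -> 2 point(s)
  x = 13: RHS = 1, y in [1, 16]  -> 2 point(s)
  x = 16: RHS = 0, y in [0]  -> 1 point(s)
Affine points: 21. Add the point at infinity: total = 22.

#E(F_17) = 22


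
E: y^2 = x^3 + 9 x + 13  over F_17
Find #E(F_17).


For each x in F_17, count y with y^2 = x^3 + 9 x + 13 mod 17:
  x = 0: RHS = 13, y in [8, 9]  -> 2 point(s)
  x = 3: RHS = 16, y in [4, 13]  -> 2 point(s)
  x = 5: RHS = 13, y in [8, 9]  -> 2 point(s)
  x = 8: RHS = 2, y in [6, 11]  -> 2 point(s)
  x = 10: RHS = 15, y in [7, 10]  -> 2 point(s)
  x = 11: RHS = 15, y in [7, 10]  -> 2 point(s)
  x = 12: RHS = 13, y in [8, 9]  -> 2 point(s)
  x = 13: RHS = 15, y in [7, 10]  -> 2 point(s)
  x = 15: RHS = 4, y in [2, 15]  -> 2 point(s)
Affine points: 18. Add the point at infinity: total = 19.

#E(F_17) = 19


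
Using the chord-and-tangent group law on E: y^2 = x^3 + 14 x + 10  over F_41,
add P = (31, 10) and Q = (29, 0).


P != Q, so use the chord formula.
s = (y2 - y1) / (x2 - x1) = (31) / (39) mod 41 = 5
x3 = s^2 - x1 - x2 mod 41 = 5^2 - 31 - 29 = 6
y3 = s (x1 - x3) - y1 mod 41 = 5 * (31 - 6) - 10 = 33

P + Q = (6, 33)


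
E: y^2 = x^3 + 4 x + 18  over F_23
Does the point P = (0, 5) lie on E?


Check whether y^2 = x^3 + 4 x + 18 (mod 23) for (x, y) = (0, 5).
LHS: y^2 = 5^2 mod 23 = 2
RHS: x^3 + 4 x + 18 = 0^3 + 4*0 + 18 mod 23 = 18
LHS != RHS

No, not on the curve


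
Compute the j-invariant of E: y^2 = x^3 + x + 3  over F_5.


Delta = -16(4 a^3 + 27 b^2) mod 5 = 3
-1728 * (4 a)^3 = -1728 * (4*1)^3 mod 5 = 3
j = 3 * 3^(-1) mod 5 = 1

j = 1 (mod 5)


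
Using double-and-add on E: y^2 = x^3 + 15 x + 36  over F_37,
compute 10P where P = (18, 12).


k = 10 = 1010_2 (binary, LSB first: 0101)
Double-and-add from P = (18, 12):
  bit 0 = 0: acc unchanged = O
  bit 1 = 1: acc = O + (29, 12) = (29, 12)
  bit 2 = 0: acc unchanged = (29, 12)
  bit 3 = 1: acc = (29, 12) + (6, 3) = (6, 34)

10P = (6, 34)


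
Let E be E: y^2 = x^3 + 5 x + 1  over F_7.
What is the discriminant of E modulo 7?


4 a^3 + 27 b^2 = 4*5^3 + 27*1^2 = 500 + 27 = 527
Delta = -16 * (527) = -8432
Delta mod 7 = 3

Delta = 3 (mod 7)


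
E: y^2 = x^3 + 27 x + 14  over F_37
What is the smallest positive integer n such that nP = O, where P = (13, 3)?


Compute successive multiples of P until we hit O:
  1P = (13, 3)
  2P = (14, 19)
  3P = (7, 19)
  4P = (20, 28)
  5P = (16, 18)
  6P = (33, 8)
  7P = (35, 10)
  8P = (30, 0)
  ... (continuing to 16P)
  16P = O

ord(P) = 16


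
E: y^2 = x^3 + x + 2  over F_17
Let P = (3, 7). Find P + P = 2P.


Doubling: s = (3 x1^2 + a) / (2 y1)
s = (3*3^2 + 1) / (2*7) mod 17 = 2
x3 = s^2 - 2 x1 mod 17 = 2^2 - 2*3 = 15
y3 = s (x1 - x3) - y1 mod 17 = 2 * (3 - 15) - 7 = 3

2P = (15, 3)


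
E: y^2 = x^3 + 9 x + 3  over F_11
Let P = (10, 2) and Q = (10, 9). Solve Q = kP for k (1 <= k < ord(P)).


Enumerate multiples of P until we hit Q = (10, 9):
  1P = (10, 2)
  2P = (0, 6)
  3P = (6, 3)
  4P = (4, 2)
  5P = (8, 9)
  6P = (8, 2)
  7P = (4, 9)
  8P = (6, 8)
  9P = (0, 5)
  10P = (10, 9)
Match found at i = 10.

k = 10


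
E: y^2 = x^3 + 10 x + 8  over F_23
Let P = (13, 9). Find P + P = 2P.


Doubling: s = (3 x1^2 + a) / (2 y1)
s = (3*13^2 + 10) / (2*9) mod 23 = 7
x3 = s^2 - 2 x1 mod 23 = 7^2 - 2*13 = 0
y3 = s (x1 - x3) - y1 mod 23 = 7 * (13 - 0) - 9 = 13

2P = (0, 13)


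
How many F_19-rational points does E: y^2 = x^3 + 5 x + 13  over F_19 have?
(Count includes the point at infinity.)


For each x in F_19, count y with y^2 = x^3 + 5 x + 13 mod 19:
  x = 1: RHS = 0, y in [0]  -> 1 point(s)
  x = 3: RHS = 17, y in [6, 13]  -> 2 point(s)
  x = 5: RHS = 11, y in [7, 12]  -> 2 point(s)
  x = 7: RHS = 11, y in [7, 12]  -> 2 point(s)
  x = 15: RHS = 5, y in [9, 10]  -> 2 point(s)
  x = 16: RHS = 9, y in [3, 16]  -> 2 point(s)
  x = 18: RHS = 7, y in [8, 11]  -> 2 point(s)
Affine points: 13. Add the point at infinity: total = 14.

#E(F_19) = 14


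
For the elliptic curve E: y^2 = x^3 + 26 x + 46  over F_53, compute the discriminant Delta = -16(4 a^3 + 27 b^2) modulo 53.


4 a^3 + 27 b^2 = 4*26^3 + 27*46^2 = 70304 + 57132 = 127436
Delta = -16 * (127436) = -2038976
Delta mod 53 = 40

Delta = 40 (mod 53)


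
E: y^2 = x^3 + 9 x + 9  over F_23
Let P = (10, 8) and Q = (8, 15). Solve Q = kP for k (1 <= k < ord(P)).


Enumerate multiples of P until we hit Q = (8, 15):
  1P = (10, 8)
  2P = (21, 11)
  3P = (5, 8)
  4P = (8, 15)
Match found at i = 4.

k = 4


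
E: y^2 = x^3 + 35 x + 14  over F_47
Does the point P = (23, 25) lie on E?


Check whether y^2 = x^3 + 35 x + 14 (mod 47) for (x, y) = (23, 25).
LHS: y^2 = 25^2 mod 47 = 14
RHS: x^3 + 35 x + 14 = 23^3 + 35*23 + 14 mod 47 = 14
LHS = RHS

Yes, on the curve


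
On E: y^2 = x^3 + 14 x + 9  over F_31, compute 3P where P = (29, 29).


k = 3 = 11_2 (binary, LSB first: 11)
Double-and-add from P = (29, 29):
  bit 0 = 1: acc = O + (29, 29) = (29, 29)
  bit 1 = 1: acc = (29, 29) + (23, 25) = (7, 27)

3P = (7, 27)


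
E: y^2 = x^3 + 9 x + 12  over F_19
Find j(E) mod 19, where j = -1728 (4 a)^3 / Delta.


Delta = -16(4 a^3 + 27 b^2) mod 19 = 6
-1728 * (4 a)^3 = -1728 * (4*9)^3 mod 19 = 11
j = 11 * 6^(-1) mod 19 = 5

j = 5 (mod 19)


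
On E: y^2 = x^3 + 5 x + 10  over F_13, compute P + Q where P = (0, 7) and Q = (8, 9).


P != Q, so use the chord formula.
s = (y2 - y1) / (x2 - x1) = (2) / (8) mod 13 = 10
x3 = s^2 - x1 - x2 mod 13 = 10^2 - 0 - 8 = 1
y3 = s (x1 - x3) - y1 mod 13 = 10 * (0 - 1) - 7 = 9

P + Q = (1, 9)


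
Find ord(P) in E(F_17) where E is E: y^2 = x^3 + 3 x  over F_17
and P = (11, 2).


Compute successive multiples of P until we hit O:
  1P = (11, 2)
  2P = (16, 8)
  3P = (3, 11)
  4P = (4, 5)
  5P = (6, 8)
  6P = (13, 14)
  7P = (12, 9)
  8P = (9, 12)
  ... (continuing to 26P)
  26P = O

ord(P) = 26


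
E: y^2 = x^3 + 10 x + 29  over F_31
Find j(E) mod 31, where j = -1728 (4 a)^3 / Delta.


Delta = -16(4 a^3 + 27 b^2) mod 31 = 23
-1728 * (4 a)^3 = -1728 * (4*10)^3 mod 31 = 4
j = 4 * 23^(-1) mod 31 = 15

j = 15 (mod 31)


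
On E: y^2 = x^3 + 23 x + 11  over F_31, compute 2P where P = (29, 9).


Doubling: s = (3 x1^2 + a) / (2 y1)
s = (3*29^2 + 23) / (2*9) mod 31 = 14
x3 = s^2 - 2 x1 mod 31 = 14^2 - 2*29 = 14
y3 = s (x1 - x3) - y1 mod 31 = 14 * (29 - 14) - 9 = 15

2P = (14, 15)


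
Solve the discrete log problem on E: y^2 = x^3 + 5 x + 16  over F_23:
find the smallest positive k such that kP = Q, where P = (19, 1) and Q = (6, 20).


Enumerate multiples of P until we hit Q = (6, 20):
  1P = (19, 1)
  2P = (3, 9)
  3P = (7, 16)
  4P = (0, 4)
  5P = (6, 3)
  6P = (10, 10)
  7P = (18, 21)
  8P = (18, 2)
  9P = (10, 13)
  10P = (6, 20)
Match found at i = 10.

k = 10


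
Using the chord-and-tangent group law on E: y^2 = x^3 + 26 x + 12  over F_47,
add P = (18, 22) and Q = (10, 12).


P != Q, so use the chord formula.
s = (y2 - y1) / (x2 - x1) = (37) / (39) mod 47 = 13
x3 = s^2 - x1 - x2 mod 47 = 13^2 - 18 - 10 = 0
y3 = s (x1 - x3) - y1 mod 47 = 13 * (18 - 0) - 22 = 24

P + Q = (0, 24)


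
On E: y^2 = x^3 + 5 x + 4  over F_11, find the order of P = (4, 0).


Compute successive multiples of P until we hit O:
  1P = (4, 0)
  2P = O

ord(P) = 2


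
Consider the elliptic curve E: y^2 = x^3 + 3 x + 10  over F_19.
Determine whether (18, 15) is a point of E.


Check whether y^2 = x^3 + 3 x + 10 (mod 19) for (x, y) = (18, 15).
LHS: y^2 = 15^2 mod 19 = 16
RHS: x^3 + 3 x + 10 = 18^3 + 3*18 + 10 mod 19 = 6
LHS != RHS

No, not on the curve


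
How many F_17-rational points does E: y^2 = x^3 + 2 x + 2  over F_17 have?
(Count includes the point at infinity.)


For each x in F_17, count y with y^2 = x^3 + 2 x + 2 mod 17:
  x = 0: RHS = 2, y in [6, 11]  -> 2 point(s)
  x = 3: RHS = 1, y in [1, 16]  -> 2 point(s)
  x = 5: RHS = 1, y in [1, 16]  -> 2 point(s)
  x = 6: RHS = 9, y in [3, 14]  -> 2 point(s)
  x = 7: RHS = 2, y in [6, 11]  -> 2 point(s)
  x = 9: RHS = 1, y in [1, 16]  -> 2 point(s)
  x = 10: RHS = 2, y in [6, 11]  -> 2 point(s)
  x = 13: RHS = 15, y in [7, 10]  -> 2 point(s)
  x = 16: RHS = 16, y in [4, 13]  -> 2 point(s)
Affine points: 18. Add the point at infinity: total = 19.

#E(F_17) = 19


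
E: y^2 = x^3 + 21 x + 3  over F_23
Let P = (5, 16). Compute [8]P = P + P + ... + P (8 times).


k = 8 = 1000_2 (binary, LSB first: 0001)
Double-and-add from P = (5, 16):
  bit 0 = 0: acc unchanged = O
  bit 1 = 0: acc unchanged = O
  bit 2 = 0: acc unchanged = O
  bit 3 = 1: acc = O + (22, 21) = (22, 21)

8P = (22, 21)


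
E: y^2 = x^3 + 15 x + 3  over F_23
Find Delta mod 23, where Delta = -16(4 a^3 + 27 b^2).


4 a^3 + 27 b^2 = 4*15^3 + 27*3^2 = 13500 + 243 = 13743
Delta = -16 * (13743) = -219888
Delta mod 23 = 15

Delta = 15 (mod 23)


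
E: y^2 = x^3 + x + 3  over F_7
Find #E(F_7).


For each x in F_7, count y with y^2 = x^3 + 1 x + 3 mod 7:
  x = 4: RHS = 1, y in [1, 6]  -> 2 point(s)
  x = 5: RHS = 0, y in [0]  -> 1 point(s)
  x = 6: RHS = 1, y in [1, 6]  -> 2 point(s)
Affine points: 5. Add the point at infinity: total = 6.

#E(F_7) = 6


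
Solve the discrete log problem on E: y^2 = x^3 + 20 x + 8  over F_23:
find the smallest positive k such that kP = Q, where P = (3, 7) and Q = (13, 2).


Enumerate multiples of P until we hit Q = (13, 2):
  1P = (3, 7)
  2P = (19, 5)
  3P = (10, 14)
  4P = (11, 8)
  5P = (18, 17)
  6P = (5, 7)
  7P = (15, 16)
  8P = (7, 13)
  9P = (21, 12)
  10P = (0, 13)
  11P = (1, 12)
  12P = (8, 17)
  13P = (16, 13)
  14P = (20, 17)
  15P = (13, 2)
Match found at i = 15.

k = 15


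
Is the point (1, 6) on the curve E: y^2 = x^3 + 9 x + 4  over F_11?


Check whether y^2 = x^3 + 9 x + 4 (mod 11) for (x, y) = (1, 6).
LHS: y^2 = 6^2 mod 11 = 3
RHS: x^3 + 9 x + 4 = 1^3 + 9*1 + 4 mod 11 = 3
LHS = RHS

Yes, on the curve


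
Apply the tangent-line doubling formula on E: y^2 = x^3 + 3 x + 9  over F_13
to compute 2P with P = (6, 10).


Doubling: s = (3 x1^2 + a) / (2 y1)
s = (3*6^2 + 3) / (2*10) mod 13 = 1
x3 = s^2 - 2 x1 mod 13 = 1^2 - 2*6 = 2
y3 = s (x1 - x3) - y1 mod 13 = 1 * (6 - 2) - 10 = 7

2P = (2, 7)


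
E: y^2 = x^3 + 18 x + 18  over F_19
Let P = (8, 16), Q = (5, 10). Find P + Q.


P != Q, so use the chord formula.
s = (y2 - y1) / (x2 - x1) = (13) / (16) mod 19 = 2
x3 = s^2 - x1 - x2 mod 19 = 2^2 - 8 - 5 = 10
y3 = s (x1 - x3) - y1 mod 19 = 2 * (8 - 10) - 16 = 18

P + Q = (10, 18)


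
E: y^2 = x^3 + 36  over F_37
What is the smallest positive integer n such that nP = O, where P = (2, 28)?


Compute successive multiples of P until we hit O:
  1P = (2, 28)
  2P = (17, 19)
  3P = (8, 20)
  4P = (0, 31)
  5P = (28, 11)
  6P = (10, 0)
  7P = (28, 26)
  8P = (0, 6)
  ... (continuing to 12P)
  12P = O

ord(P) = 12


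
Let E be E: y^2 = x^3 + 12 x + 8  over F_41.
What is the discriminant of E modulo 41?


4 a^3 + 27 b^2 = 4*12^3 + 27*8^2 = 6912 + 1728 = 8640
Delta = -16 * (8640) = -138240
Delta mod 41 = 12

Delta = 12 (mod 41)


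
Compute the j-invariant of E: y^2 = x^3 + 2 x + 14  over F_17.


Delta = -16(4 a^3 + 27 b^2) mod 17 = 3
-1728 * (4 a)^3 = -1728 * (4*2)^3 mod 17 = 12
j = 12 * 3^(-1) mod 17 = 4

j = 4 (mod 17)


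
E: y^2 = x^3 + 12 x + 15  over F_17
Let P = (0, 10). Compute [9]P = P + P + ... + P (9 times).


k = 9 = 1001_2 (binary, LSB first: 1001)
Double-and-add from P = (0, 10):
  bit 0 = 1: acc = O + (0, 10) = (0, 10)
  bit 1 = 0: acc unchanged = (0, 10)
  bit 2 = 0: acc unchanged = (0, 10)
  bit 3 = 1: acc = (0, 10) + (16, 6) = (0, 7)

9P = (0, 7)


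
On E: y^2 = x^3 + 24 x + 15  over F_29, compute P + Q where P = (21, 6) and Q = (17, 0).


P != Q, so use the chord formula.
s = (y2 - y1) / (x2 - x1) = (23) / (25) mod 29 = 16
x3 = s^2 - x1 - x2 mod 29 = 16^2 - 21 - 17 = 15
y3 = s (x1 - x3) - y1 mod 29 = 16 * (21 - 15) - 6 = 3

P + Q = (15, 3)


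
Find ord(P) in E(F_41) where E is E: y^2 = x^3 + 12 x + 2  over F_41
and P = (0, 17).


Compute successive multiples of P until we hit O:
  1P = (0, 17)
  2P = (18, 8)
  3P = (13, 10)
  4P = (5, 33)
  5P = (20, 1)
  6P = (20, 40)
  7P = (5, 8)
  8P = (13, 31)
  ... (continuing to 11P)
  11P = O

ord(P) = 11


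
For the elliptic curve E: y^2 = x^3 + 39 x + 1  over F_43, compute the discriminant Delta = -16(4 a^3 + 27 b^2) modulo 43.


4 a^3 + 27 b^2 = 4*39^3 + 27*1^2 = 237276 + 27 = 237303
Delta = -16 * (237303) = -3796848
Delta mod 43 = 9

Delta = 9 (mod 43)


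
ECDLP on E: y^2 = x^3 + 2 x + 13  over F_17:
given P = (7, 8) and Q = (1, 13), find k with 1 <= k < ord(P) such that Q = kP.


Enumerate multiples of P until we hit Q = (1, 13):
  1P = (7, 8)
  2P = (2, 12)
  3P = (10, 8)
  4P = (0, 9)
  5P = (1, 13)
Match found at i = 5.

k = 5


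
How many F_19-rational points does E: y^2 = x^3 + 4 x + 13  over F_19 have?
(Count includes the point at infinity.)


For each x in F_19, count y with y^2 = x^3 + 4 x + 13 mod 19:
  x = 4: RHS = 17, y in [6, 13]  -> 2 point(s)
  x = 5: RHS = 6, y in [5, 14]  -> 2 point(s)
  x = 6: RHS = 6, y in [5, 14]  -> 2 point(s)
  x = 7: RHS = 4, y in [2, 17]  -> 2 point(s)
  x = 8: RHS = 6, y in [5, 14]  -> 2 point(s)
  x = 11: RHS = 1, y in [1, 18]  -> 2 point(s)
  x = 13: RHS = 1, y in [1, 18]  -> 2 point(s)
  x = 14: RHS = 1, y in [1, 18]  -> 2 point(s)
  x = 15: RHS = 9, y in [3, 16]  -> 2 point(s)
  x = 17: RHS = 16, y in [4, 15]  -> 2 point(s)
Affine points: 20. Add the point at infinity: total = 21.

#E(F_19) = 21


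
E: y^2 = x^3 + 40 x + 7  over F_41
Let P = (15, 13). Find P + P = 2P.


Doubling: s = (3 x1^2 + a) / (2 y1)
s = (3*15^2 + 40) / (2*13) mod 41 = 7
x3 = s^2 - 2 x1 mod 41 = 7^2 - 2*15 = 19
y3 = s (x1 - x3) - y1 mod 41 = 7 * (15 - 19) - 13 = 0

2P = (19, 0)


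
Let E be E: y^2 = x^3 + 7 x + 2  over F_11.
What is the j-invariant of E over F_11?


Delta = -16(4 a^3 + 27 b^2) mod 11 = 3
-1728 * (4 a)^3 = -1728 * (4*7)^3 mod 11 = 4
j = 4 * 3^(-1) mod 11 = 5

j = 5 (mod 11)


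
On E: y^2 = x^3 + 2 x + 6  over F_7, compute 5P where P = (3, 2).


k = 5 = 101_2 (binary, LSB first: 101)
Double-and-add from P = (3, 2):
  bit 0 = 1: acc = O + (3, 2) = (3, 2)
  bit 1 = 0: acc unchanged = (3, 2)
  bit 2 = 1: acc = (3, 2) + (4, 6) = (2, 2)

5P = (2, 2)


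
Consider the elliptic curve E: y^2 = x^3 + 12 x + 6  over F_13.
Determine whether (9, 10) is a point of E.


Check whether y^2 = x^3 + 12 x + 6 (mod 13) for (x, y) = (9, 10).
LHS: y^2 = 10^2 mod 13 = 9
RHS: x^3 + 12 x + 6 = 9^3 + 12*9 + 6 mod 13 = 11
LHS != RHS

No, not on the curve


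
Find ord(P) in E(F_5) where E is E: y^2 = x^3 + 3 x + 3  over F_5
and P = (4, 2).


Compute successive multiples of P until we hit O:
  1P = (4, 2)
  2P = (3, 2)
  3P = (3, 3)
  4P = (4, 3)
  5P = O

ord(P) = 5


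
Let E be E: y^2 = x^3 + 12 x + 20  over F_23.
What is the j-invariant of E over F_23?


Delta = -16(4 a^3 + 27 b^2) mod 23 = 14
-1728 * (4 a)^3 = -1728 * (4*12)^3 mod 23 = 22
j = 22 * 14^(-1) mod 23 = 18

j = 18 (mod 23)


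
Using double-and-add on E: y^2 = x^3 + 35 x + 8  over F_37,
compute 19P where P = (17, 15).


k = 19 = 10011_2 (binary, LSB first: 11001)
Double-and-add from P = (17, 15):
  bit 0 = 1: acc = O + (17, 15) = (17, 15)
  bit 1 = 1: acc = (17, 15) + (7, 2) = (1, 28)
  bit 2 = 0: acc unchanged = (1, 28)
  bit 3 = 0: acc unchanged = (1, 28)
  bit 4 = 1: acc = (1, 28) + (27, 8) = (12, 26)

19P = (12, 26)


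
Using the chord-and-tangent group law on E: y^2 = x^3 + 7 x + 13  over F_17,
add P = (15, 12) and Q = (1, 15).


P != Q, so use the chord formula.
s = (y2 - y1) / (x2 - x1) = (3) / (3) mod 17 = 1
x3 = s^2 - x1 - x2 mod 17 = 1^2 - 15 - 1 = 2
y3 = s (x1 - x3) - y1 mod 17 = 1 * (15 - 2) - 12 = 1

P + Q = (2, 1)


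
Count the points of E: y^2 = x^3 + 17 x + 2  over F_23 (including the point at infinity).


For each x in F_23, count y with y^2 = x^3 + 17 x + 2 mod 23:
  x = 0: RHS = 2, y in [5, 18]  -> 2 point(s)
  x = 7: RHS = 4, y in [2, 21]  -> 2 point(s)
  x = 8: RHS = 6, y in [11, 12]  -> 2 point(s)
  x = 11: RHS = 2, y in [5, 18]  -> 2 point(s)
  x = 12: RHS = 2, y in [5, 18]  -> 2 point(s)
  x = 16: RHS = 0, y in [0]  -> 1 point(s)
  x = 17: RHS = 6, y in [11, 12]  -> 2 point(s)
  x = 19: RHS = 8, y in [10, 13]  -> 2 point(s)
  x = 20: RHS = 16, y in [4, 19]  -> 2 point(s)
  x = 21: RHS = 6, y in [11, 12]  -> 2 point(s)
Affine points: 19. Add the point at infinity: total = 20.

#E(F_23) = 20


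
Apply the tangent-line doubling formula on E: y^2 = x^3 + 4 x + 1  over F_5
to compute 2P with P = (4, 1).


Doubling: s = (3 x1^2 + a) / (2 y1)
s = (3*4^2 + 4) / (2*1) mod 5 = 1
x3 = s^2 - 2 x1 mod 5 = 1^2 - 2*4 = 3
y3 = s (x1 - x3) - y1 mod 5 = 1 * (4 - 3) - 1 = 0

2P = (3, 0)


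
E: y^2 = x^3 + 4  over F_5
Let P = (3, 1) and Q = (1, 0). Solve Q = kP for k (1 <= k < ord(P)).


Enumerate multiples of P until we hit Q = (1, 0):
  1P = (3, 1)
  2P = (0, 2)
  3P = (1, 0)
Match found at i = 3.

k = 3


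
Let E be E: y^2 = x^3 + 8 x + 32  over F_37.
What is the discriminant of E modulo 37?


4 a^3 + 27 b^2 = 4*8^3 + 27*32^2 = 2048 + 27648 = 29696
Delta = -16 * (29696) = -475136
Delta mod 37 = 18

Delta = 18 (mod 37)


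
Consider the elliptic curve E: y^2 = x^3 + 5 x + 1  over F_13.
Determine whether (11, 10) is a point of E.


Check whether y^2 = x^3 + 5 x + 1 (mod 13) for (x, y) = (11, 10).
LHS: y^2 = 10^2 mod 13 = 9
RHS: x^3 + 5 x + 1 = 11^3 + 5*11 + 1 mod 13 = 9
LHS = RHS

Yes, on the curve


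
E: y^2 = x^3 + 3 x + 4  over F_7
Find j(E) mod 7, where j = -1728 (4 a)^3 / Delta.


Delta = -16(4 a^3 + 27 b^2) mod 7 = 5
-1728 * (4 a)^3 = -1728 * (4*3)^3 mod 7 = 6
j = 6 * 5^(-1) mod 7 = 4

j = 4 (mod 7)


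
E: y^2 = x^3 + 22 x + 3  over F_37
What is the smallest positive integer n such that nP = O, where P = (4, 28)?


Compute successive multiples of P until we hit O:
  1P = (4, 28)
  2P = (19, 18)
  3P = (35, 5)
  4P = (24, 31)
  5P = (13, 28)
  6P = (20, 9)
  7P = (16, 14)
  8P = (5, 4)
  ... (continuing to 45P)
  45P = O

ord(P) = 45
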